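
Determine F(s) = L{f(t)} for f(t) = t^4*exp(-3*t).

L{t^4} = 4!/s^5 = 24/s^5.
By the first shifting theorem, multiplying by e^(-3t) replaces s with s + 3.

F(s) = 24/(s + 3)^5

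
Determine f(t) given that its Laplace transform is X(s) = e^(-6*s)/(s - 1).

f(t) = Heaviside(t - 6)*(exp(t - 6))

The factor e^(-6s) signals a time shift by c = 6 (second shifting theorem).
L{e^(t)} = 1/(s - 1), so L^-1{1/(s - 1)} = e^(t).
Hence the inverse is u(t - 6) times that function evaluated at t - 6.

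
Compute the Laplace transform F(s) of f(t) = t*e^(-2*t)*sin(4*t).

L{sin(4t)} = 4/(s^2 + 16).
Multiplying by e^(-2t) shifts s → s + 2, so L{e^(-2*t)*sin(4*t)} = 4/((s + 2)^2 + 16).
Then apply L{t·g(t)} = -d/ds[G(s)] with G(s) = 4/((s + 2)^2 + 16):
differentiating 1 time and applying the sign gives 8*(s + 2)/(s^2 + 4*s + 20)^2.

F(s) = 8*(s + 2)/(s^2 + 4*s + 20)^2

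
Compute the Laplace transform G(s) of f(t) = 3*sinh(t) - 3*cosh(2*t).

Apply the Laplace transform termwise.
(-3)·[L{cosh(2t)} = s/(s^2 - 4)]; (3)·[L{sinh(t)} = 1/(s^2 - 1)].

G(s) = -3*s/(s^2 - 4) + 3/(s^2 - 1)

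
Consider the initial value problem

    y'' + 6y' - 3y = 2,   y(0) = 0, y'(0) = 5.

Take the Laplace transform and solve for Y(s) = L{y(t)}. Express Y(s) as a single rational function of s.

Apply the Laplace transform to the equation.
Using L{y''} = s^2 Y - s·y(0) - y'(0) and L{y'} = sY - y(0), with y(0) = 0, y'(0) = 5, the left side becomes (s^2 + 6*s - 3)Y - (5).
The right side is L{2} = 2/s.
So (s^2 + 6*s - 3)Y = 2/s + (5).
Solve for Y(s) and write it as one ratio of polynomials.

Y(s) = (5*s + 2)/(s^3 + 6*s^2 - 3*s)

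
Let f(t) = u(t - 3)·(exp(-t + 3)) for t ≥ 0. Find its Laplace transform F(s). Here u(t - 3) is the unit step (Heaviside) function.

By the second shifting theorem, L{u(t - c)·g(t - c)} = e^(-cs)·G(s) with c = 3 and G(s) = L{g(t)}.
L{e^(-t)} = 1/(s + 1).

F(s) = exp(-3*s)/(s + 1)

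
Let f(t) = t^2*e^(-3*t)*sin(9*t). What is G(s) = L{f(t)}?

L{sin(9t)} = 9/(s^2 + 81).
Multiplying by e^(-3t) shifts s → s + 3, so L{e^(-3*t)*sin(9*t)} = 9/((s + 3)^2 + 81).
Then apply L{t^2·g(t)} = (-1)^2 d^2/ds^2[H(s)] with H(s) = 9/((s + 3)^2 + 81):
differentiating 2 times and applying the sign gives 54*(s^2 + 6*s - 18)/(s^2 + 6*s + 90)^3.

G(s) = 54*(s^2 + 6*s - 18)/(s^2 + 6*s + 90)^3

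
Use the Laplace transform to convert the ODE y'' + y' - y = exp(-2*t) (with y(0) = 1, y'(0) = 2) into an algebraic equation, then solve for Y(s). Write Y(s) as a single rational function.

Take the Laplace transform of both sides.
The derivative rules (L{y''} = s^2 Y - s·y(0) - y'(0) and L{y'} = sY - y(0), with y(0) = 1, y'(0) = 2) turn the left side into (s^2 + s - 1)Y - (s + 3).
The right side is L{exp(-2*t)} = 1/(s + 2).
So (s^2 + s - 1)Y = 1/(s + 2) + (s + 3).
Solve for Y(s) and write it as one ratio of polynomials.

Y(s) = (s^2 + 5*s + 7)/(s^3 + 3*s^2 + s - 2)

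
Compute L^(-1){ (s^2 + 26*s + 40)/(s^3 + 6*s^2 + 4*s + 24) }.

4*sin(2*t) + 3*cos(2*t) - 2*exp(-6*t)

Factor the denominator: s^3 + 6*s^2 + 4*s + 24 = (s + 6)*(s^2 + 4).
Partial fraction decomposition gives [-2/(s + 6)] + [3*s/(s^2 + 4)] + [8/(s^2 + 4)].
Invert each term: -2/(s + 6) ↔ -2e^(-6t); 3·s/(s^2 + 4) ↔ 3cos(2t); 4·2/(s^2 + 4) ↔ 4sin(2t).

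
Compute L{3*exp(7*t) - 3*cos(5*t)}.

-3*s/(s^2 + 25) + 3/(s - 7)

The transform is linear, so treat each term independently.
(-3)·[L{cos(5t)} = s/(s^2 + 25)]; (3)·[L{e^(7t)} = 1/(s - 7)].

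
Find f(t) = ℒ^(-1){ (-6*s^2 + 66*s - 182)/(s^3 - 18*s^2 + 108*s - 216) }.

Factor the denominator: s^3 - 18*s^2 + 108*s - 216 = (s - 6)^3.
Partial fraction decomposition gives [-6/(s - 6)] + [-6/(s - 6)^2] + [-2/(s - 6)^3].
Invert each term: -6/(s - 6) ↔ -6e^(6t); -6/(s - 6)^2 ↔ -6t·e^(6t); -2/(s - 6)^3 ↔ (-1)t^2·e^(6t).

f(t) = -t^2*exp(6*t) - 6*t*exp(6*t) - 6*exp(6*t)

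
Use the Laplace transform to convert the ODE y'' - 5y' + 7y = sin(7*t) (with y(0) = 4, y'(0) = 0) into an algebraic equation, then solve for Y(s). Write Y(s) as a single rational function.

Y(s) = (4*s^3 - 20*s^2 + 196*s - 973)/(s^4 - 5*s^3 + 56*s^2 - 245*s + 343)

Take the Laplace transform of both sides.
Using L{y''} = s^2 Y - s·y(0) - y'(0) and L{y'} = sY - y(0), with y(0) = 4, y'(0) = 0, the left side becomes (s^2 - 5*s + 7)Y - (4*s - 20).
The right side is L{sin(7*t)} = 7/(s^2 + 49).
So (s^2 - 5*s + 7)Y = 7/(s^2 + 49) + (4*s - 20).
Isolate Y and clear denominators.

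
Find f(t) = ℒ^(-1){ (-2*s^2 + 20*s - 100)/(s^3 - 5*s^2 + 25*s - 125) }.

Factor the denominator: s^3 - 5*s^2 + 25*s - 125 = (s - 5)*(s^2 + 25).
Partial fraction decomposition gives [-1/(s - 5)] + [-s/(s^2 + 25)] + [15/(s^2 + 25)].
Invert each term: -1/(s - 5) ↔ -e^(5t); -1·s/(s^2 + 25) ↔ -cos(5t); 3·5/(s^2 + 25) ↔ 3sin(5t).

f(t) = -exp(5*t) + 3*sin(5*t) - cos(5*t)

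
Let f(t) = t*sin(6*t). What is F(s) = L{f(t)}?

F(s) = 12*s/(s^2 + 36)^2

L{sin(6t)} = 6/(s^2 + 36).
Then apply L{t·g(t)} = -d/ds[G(s)] with G(s) = 6/(s^2 + 36):
differentiating 1 time and applying the sign gives 12*s/(s^2 + 36)^2.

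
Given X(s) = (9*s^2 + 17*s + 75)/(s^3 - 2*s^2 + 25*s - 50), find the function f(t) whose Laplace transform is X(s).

Factor the denominator: s^3 - 2*s^2 + 25*s - 50 = (s - 2)*(s^2 + 25).
Partial fraction decomposition gives [5/(s - 2)] + [4*s/(s^2 + 25)] + [25/(s^2 + 25)].
Invert each term: 5/(s - 2) ↔ 5e^(2t); 4·s/(s^2 + 25) ↔ 4cos(5t); 5·5/(s^2 + 25) ↔ 5sin(5t).

f(t) = 5*exp(2*t) + 5*sin(5*t) + 4*cos(5*t)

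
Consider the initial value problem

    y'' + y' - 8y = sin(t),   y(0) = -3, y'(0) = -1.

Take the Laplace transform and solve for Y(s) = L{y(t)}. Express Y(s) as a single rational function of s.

Y(s) = (-3*s^3 - 4*s^2 - 3*s - 3)/(s^4 + s^3 - 7*s^2 + s - 8)

Take the Laplace transform of both sides.
Using L{y''} = s^2 Y - s·y(0) - y'(0) and L{y'} = sY - y(0), with y(0) = -3, y'(0) = -1, the left side becomes (s^2 + s - 8)Y - (-3*s - 4).
The right side is L{sin(t)} = 1/(s^2 + 1).
So (s^2 + s - 8)Y = 1/(s^2 + 1) + (-3*s - 4).
Isolate Y and clear denominators.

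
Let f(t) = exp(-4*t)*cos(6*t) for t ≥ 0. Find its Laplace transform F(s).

L{cos(6t)} = s/(s^2 + 36).
By the first shifting theorem, multiplying by e^(-4t) replaces s with s + 4.

F(s) = (s + 4)/((s + 4)^2 + 36)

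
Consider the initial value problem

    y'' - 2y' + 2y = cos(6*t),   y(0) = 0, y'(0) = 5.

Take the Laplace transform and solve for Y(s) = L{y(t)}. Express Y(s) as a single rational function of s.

Y(s) = (5*s^2 + s + 180)/(s^4 - 2*s^3 + 38*s^2 - 72*s + 72)

Transform both sides with L{·}.
With L{y''} = s^2 Y - s·y(0) - y'(0) and L{y'} = sY - y(0), with y(0) = 0, y'(0) = 5: the LHS transforms to (s^2 - 2*s + 2)Y - (5).
The right side is L{cos(6*t)} = s/(s^2 + 36).
So (s^2 - 2*s + 2)Y = s/(s^2 + 36) + (5).
Solve for Y(s) and write it as one ratio of polynomials.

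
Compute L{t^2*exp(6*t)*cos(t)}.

2*(s - 6)*(s^2 - 12*s + 33)/(s^2 - 12*s + 37)^3

L{cos(t)} = s/(s^2 + 1).
Multiplying by e^(6t) shifts s → s - 6, so L{exp(6*t)*cos(t)} = (s - 6)/((s - 6)^2 + 1).
Then apply L{t^2·g(t)} = (-1)^2 d^2/ds^2[G(s)] with G(s) = (s - 6)/((s - 6)^2 + 1):
differentiating 2 times and applying the sign gives 2*(s - 6)*(s^2 - 12*s + 33)/(s^2 - 12*s + 37)^3.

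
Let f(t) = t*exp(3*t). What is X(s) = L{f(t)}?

X(s) = (s - 3)^(-2)

L{e^(3t)} = 1/(s - 3).
Then apply L{t·g(t)} = -d/ds[G(s)] with G(s) = 1/(s - 3):
differentiating 1 time and applying the sign gives (s - 3)^(-2).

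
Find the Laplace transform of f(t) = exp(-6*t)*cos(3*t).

L{cos(3t)} = s/(s^2 + 9).
By the first shifting theorem, multiplying by e^(-6t) replaces s with s + 6.

(s + 6)/((s + 6)^2 + 9)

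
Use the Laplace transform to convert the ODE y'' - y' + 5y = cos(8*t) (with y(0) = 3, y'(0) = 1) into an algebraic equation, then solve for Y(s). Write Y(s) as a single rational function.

Y(s) = (3*s^3 - 2*s^2 + 193*s - 128)/(s^4 - s^3 + 69*s^2 - 64*s + 320)

Transform both sides with L{·}.
With L{y''} = s^2 Y - s·y(0) - y'(0) and L{y'} = sY - y(0), with y(0) = 3, y'(0) = 1: the LHS transforms to (s^2 - s + 5)Y - (3*s - 2).
The right side is L{cos(8*t)} = s/(s^2 + 64).
So (s^2 - s + 5)Y = s/(s^2 + 64) + (3*s - 2).
Divide through and combine into a single rational function.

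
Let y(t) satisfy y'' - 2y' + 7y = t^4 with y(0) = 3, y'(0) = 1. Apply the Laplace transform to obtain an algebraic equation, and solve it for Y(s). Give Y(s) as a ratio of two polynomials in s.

Transform both sides with L{·}.
The derivative rules (L{y''} = s^2 Y - s·y(0) - y'(0) and L{y'} = sY - y(0), with y(0) = 3, y'(0) = 1) turn the left side into (s^2 - 2*s + 7)Y - (3*s - 5).
The right side is L{t^4} = 24/s^5.
So (s^2 - 2*s + 7)Y = 24/s^5 + (3*s - 5).
Divide through and combine into a single rational function.

Y(s) = (3*s^6 - 5*s^5 + 24)/(s^7 - 2*s^6 + 7*s^5)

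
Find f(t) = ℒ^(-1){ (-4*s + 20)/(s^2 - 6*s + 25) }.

f(t) = 2*exp(3*t)*sin(4*t) - 4*exp(3*t)*cos(4*t)

Complete the square in the denominator: s^2 - 6*s + 25 = (s - 3)^2 + 4^2.
Split the numerator to match: -4*s + 20 = -4·(s - 3) + 2·4.
Invert each term: -4·(s - 3)/((s - 3)^2 + 16) ↔ -4e^(3t)cos(4t); 2·4/((s - 3)^2 + 16) ↔ 2e^(3t)sin(4t).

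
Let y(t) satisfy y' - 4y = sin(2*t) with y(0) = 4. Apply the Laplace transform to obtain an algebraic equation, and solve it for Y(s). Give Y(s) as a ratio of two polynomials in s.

Y(s) = (4*s^2 + 18)/(s^3 - 4*s^2 + 4*s - 16)

Laplace-transform each side.
Using L{y'} = sY - y(0) = sY - 4, the left side becomes (s - 4)Y - (4).
The right side is L{sin(2*t)} = 2/(s^2 + 4).
So (s - 4)Y = 2/(s^2 + 4) + (4).
Isolate Y and clear denominators.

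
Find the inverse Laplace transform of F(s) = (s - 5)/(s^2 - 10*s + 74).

exp(5*t)*cos(7*t)

Rewrite the denominator: s^2 - 10*s + 74 = (s - 5)^2 + 49.
The form in (s - 5) signals a first-shifting-theorem factor e^(5t).
Since L{cos(7t)} = s/(s^2 + 49), the inverse is e^(5*t)*cos(7*t).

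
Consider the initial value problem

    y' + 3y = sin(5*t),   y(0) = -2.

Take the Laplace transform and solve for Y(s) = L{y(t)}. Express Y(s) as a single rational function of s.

Apply the Laplace transform to the equation.
The derivative rules (L{y'} = sY - y(0) = sY - (-2)) turn the left side into (s + 3)Y - (-2).
The right side is L{sin(5*t)} = 5/(s^2 + 25).
So (s + 3)Y = 5/(s^2 + 25) + (-2).
Divide through and combine into a single rational function.

Y(s) = (-2*s^2 - 45)/(s^3 + 3*s^2 + 25*s + 75)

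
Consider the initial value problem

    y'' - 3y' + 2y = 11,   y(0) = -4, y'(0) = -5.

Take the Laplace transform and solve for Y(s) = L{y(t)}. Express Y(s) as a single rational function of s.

Y(s) = (-4*s^2 + 7*s + 11)/(s^3 - 3*s^2 + 2*s)

Apply the Laplace transform to the equation.
With L{y''} = s^2 Y - s·y(0) - y'(0) and L{y'} = sY - y(0), with y(0) = -4, y'(0) = -5: the LHS transforms to (s^2 - 3*s + 2)Y - (-4*s + 7).
The right side is L{11} = 11/s.
So (s^2 - 3*s + 2)Y = 11/s + (-4*s + 7).
Divide through and combine into a single rational function.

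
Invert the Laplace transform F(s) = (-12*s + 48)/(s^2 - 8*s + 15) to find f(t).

Factor the denominator: s^2 - 8*s + 15 = (s - 5)*(s - 3).
Partial fraction decomposition gives [-6/(s - 3)] + [-6/(s - 5)].
Invert each term: -6/(s - 3) ↔ -6e^(3t); -6/(s - 5) ↔ -6e^(5t).

f(t) = -6*exp(5*t) - 6*exp(3*t)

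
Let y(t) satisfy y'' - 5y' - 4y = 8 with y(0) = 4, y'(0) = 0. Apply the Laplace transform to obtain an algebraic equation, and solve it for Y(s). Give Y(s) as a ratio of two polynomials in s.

Take the Laplace transform of both sides.
Using L{y''} = s^2 Y - s·y(0) - y'(0) and L{y'} = sY - y(0), with y(0) = 4, y'(0) = 0, the left side becomes (s^2 - 5*s - 4)Y - (4*s - 20).
The right side is L{8} = 8/s.
So (s^2 - 5*s - 4)Y = 8/s + (4*s - 20).
Divide through and combine into a single rational function.

Y(s) = (4*s^2 - 20*s + 8)/(s^3 - 5*s^2 - 4*s)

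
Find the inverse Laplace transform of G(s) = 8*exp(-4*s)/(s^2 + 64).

Heaviside(t - 4)*(sin(8*t - 32))

The factor e^(-4s) signals a time shift by c = 4 (second shifting theorem).
L{sin(8t)} = 8/(s^2 + 64), so L^-1{8/(s^2 + 64)} = sin(8*t).
Hence the inverse is u(t - 4) times that function evaluated at t - 4.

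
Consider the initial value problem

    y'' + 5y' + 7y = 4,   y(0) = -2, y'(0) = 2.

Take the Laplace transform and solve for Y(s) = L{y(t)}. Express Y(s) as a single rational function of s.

Take the Laplace transform of both sides.
The derivative rules (L{y''} = s^2 Y - s·y(0) - y'(0) and L{y'} = sY - y(0), with y(0) = -2, y'(0) = 2) turn the left side into (s^2 + 5*s + 7)Y - (-2*s - 8).
The right side is L{4} = 4/s.
So (s^2 + 5*s + 7)Y = 4/s + (-2*s - 8).
Divide through and combine into a single rational function.

Y(s) = (-2*s^2 - 8*s + 4)/(s^3 + 5*s^2 + 7*s)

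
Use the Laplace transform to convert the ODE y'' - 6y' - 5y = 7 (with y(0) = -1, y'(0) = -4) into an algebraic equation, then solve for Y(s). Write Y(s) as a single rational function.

Y(s) = (-s^2 + 2*s + 7)/(s^3 - 6*s^2 - 5*s)

Laplace-transform each side.
Using L{y''} = s^2 Y - s·y(0) - y'(0) and L{y'} = sY - y(0), with y(0) = -1, y'(0) = -4, the left side becomes (s^2 - 6*s - 5)Y - (-s + 2).
The right side is L{7} = 7/s.
So (s^2 - 6*s - 5)Y = 7/s + (-s + 2).
Solve for Y(s) and write it as one ratio of polynomials.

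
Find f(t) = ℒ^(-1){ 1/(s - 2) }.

Since L{e^(2t)} = 1/(s - 2), the inverse is e^(2*t).

f(t) = exp(2*t)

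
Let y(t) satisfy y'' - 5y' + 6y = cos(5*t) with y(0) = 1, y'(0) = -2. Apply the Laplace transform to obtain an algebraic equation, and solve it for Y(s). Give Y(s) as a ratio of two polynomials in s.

Y(s) = (s^3 - 7*s^2 + 26*s - 175)/(s^4 - 5*s^3 + 31*s^2 - 125*s + 150)

Laplace-transform each side.
Using L{y''} = s^2 Y - s·y(0) - y'(0) and L{y'} = sY - y(0), with y(0) = 1, y'(0) = -2, the left side becomes (s^2 - 5*s + 6)Y - (s - 7).
The right side is L{cos(5*t)} = s/(s^2 + 25).
So (s^2 - 5*s + 6)Y = s/(s^2 + 25) + (s - 7).
Solve for Y(s) and write it as one ratio of polynomials.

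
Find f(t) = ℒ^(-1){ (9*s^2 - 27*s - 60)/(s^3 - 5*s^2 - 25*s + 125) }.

f(t) = 3*t*exp(5*t) + 6*exp(5*t) + 3*exp(-5*t)

Factor the denominator: s^3 - 5*s^2 - 25*s + 125 = (s - 5)^2*(s + 5).
Partial fraction decomposition gives [6/(s - 5)] + [3/(s - 5)^2] + [3/(s + 5)].
Invert each term: 6/(s - 5) ↔ 6e^(5t); 3/(s - 5)^2 ↔ 3t·e^(5t); 3/(s + 5) ↔ 3e^(-5t).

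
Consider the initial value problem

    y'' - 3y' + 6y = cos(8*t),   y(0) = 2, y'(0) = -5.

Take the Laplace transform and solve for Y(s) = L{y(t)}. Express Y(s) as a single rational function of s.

Y(s) = (2*s^3 - 11*s^2 + 129*s - 704)/(s^4 - 3*s^3 + 70*s^2 - 192*s + 384)

Apply the Laplace transform to the equation.
Using L{y''} = s^2 Y - s·y(0) - y'(0) and L{y'} = sY - y(0), with y(0) = 2, y'(0) = -5, the left side becomes (s^2 - 3*s + 6)Y - (2*s - 11).
The right side is L{cos(8*t)} = s/(s^2 + 64).
So (s^2 - 3*s + 6)Y = s/(s^2 + 64) + (2*s - 11).
Solve for Y(s) and write it as one ratio of polynomials.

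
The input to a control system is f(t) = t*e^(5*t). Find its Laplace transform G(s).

L{e^(5t)} = 1/(s - 5).
Then apply L{t·g(t)} = -d/ds[H(s)] with H(s) = 1/(s - 5):
differentiating 1 time and applying the sign gives (s - 5)^(-2).

G(s) = (s - 5)^(-2)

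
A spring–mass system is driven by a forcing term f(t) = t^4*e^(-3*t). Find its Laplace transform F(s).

F(s) = 24/(s + 3)^5

L{t^4} = 4!/s^5 = 24/s^5.
By the first shifting theorem, multiplying by e^(-3t) replaces s with s + 3.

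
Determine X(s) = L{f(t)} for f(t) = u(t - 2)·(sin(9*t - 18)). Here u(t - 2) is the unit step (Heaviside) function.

X(s) = 9*exp(-2*s)/(s^2 + 81)

By the second shifting theorem, L{u(t - c)·g(t - c)} = e^(-cs)·G(s) with c = 2 and G(s) = L{g(t)}.
L{sin(9t)} = 9/(s^2 + 81).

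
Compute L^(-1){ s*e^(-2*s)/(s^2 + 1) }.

The factor e^(-2s) signals a time shift by c = 2 (second shifting theorem).
L{cos(t)} = s/(s^2 + 1), so L^-1{s/(s^2 + 1)} = cos(t).
Hence the inverse is u(t - 2) times that function evaluated at t - 2.

Heaviside(t - 2)*(cos(t - 2))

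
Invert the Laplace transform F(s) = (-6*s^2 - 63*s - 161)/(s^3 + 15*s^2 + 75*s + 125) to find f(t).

Factor the denominator: s^3 + 15*s^2 + 75*s + 125 = (s + 5)^3.
Partial fraction decomposition gives [-6/(s + 5)] + [-3/(s + 5)^2] + [4/(s + 5)^3].
Invert each term: -6/(s + 5) ↔ -6e^(-5t); -3/(s + 5)^2 ↔ -3t·e^(-5t); 4/(s + 5)^3 ↔ (2)t^2·e^(-5t).

f(t) = 2*t^2*exp(-5*t) - 3*t*exp(-5*t) - 6*exp(-5*t)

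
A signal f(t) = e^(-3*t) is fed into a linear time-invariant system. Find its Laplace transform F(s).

L{1} = 1/s.
By the first shifting theorem, multiplying by e^(-3t) replaces s with s + 3.

F(s) = 1/(s + 3)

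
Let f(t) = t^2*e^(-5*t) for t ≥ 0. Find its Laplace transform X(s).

X(s) = 2/(s + 5)^3

L{e^(-5t)} = 1/(s + 5).
Then apply L{t^2·g(t)} = (-1)^2 d^2/ds^2[G(s)] with G(s) = 1/(s + 5):
differentiating 2 times and applying the sign gives 2/(s + 5)^3.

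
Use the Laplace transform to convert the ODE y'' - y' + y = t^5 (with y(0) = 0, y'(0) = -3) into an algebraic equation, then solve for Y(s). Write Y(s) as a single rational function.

Laplace-transform each side.
Using L{y''} = s^2 Y - s·y(0) - y'(0) and L{y'} = sY - y(0), with y(0) = 0, y'(0) = -3, the left side becomes (s^2 - s + 1)Y - (-3).
The right side is L{t^5} = 120/s^6.
So (s^2 - s + 1)Y = 120/s^6 + (-3).
Solve for Y(s) and write it as one ratio of polynomials.

Y(s) = (-3*s^6 + 120)/(s^8 - s^7 + s^6)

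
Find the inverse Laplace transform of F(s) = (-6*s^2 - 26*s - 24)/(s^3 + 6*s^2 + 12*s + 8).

2*t^2*exp(-2*t) - 2*t*exp(-2*t) - 6*exp(-2*t)

Factor the denominator: s^3 + 6*s^2 + 12*s + 8 = (s + 2)^3.
Partial fraction decomposition gives [-6/(s + 2)] + [-2/(s + 2)^2] + [4/(s + 2)^3].
Invert each term: -6/(s + 2) ↔ -6e^(-2t); -2/(s + 2)^2 ↔ -2t·e^(-2t); 4/(s + 2)^3 ↔ (2)t^2·e^(-2t).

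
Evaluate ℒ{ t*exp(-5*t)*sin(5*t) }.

10*(s + 5)/(s^2 + 10*s + 50)^2

L{sin(5t)} = 5/(s^2 + 25).
Multiplying by e^(-5t) shifts s → s + 5, so L{exp(-5*t)*sin(5*t)} = 5/((s + 5)^2 + 25).
Then apply L{t·g(t)} = -d/ds[G(s)] with G(s) = 5/((s + 5)^2 + 25):
differentiating 1 time and applying the sign gives 10*(s + 5)/(s^2 + 10*s + 50)^2.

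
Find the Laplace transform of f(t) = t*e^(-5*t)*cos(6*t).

L{cos(6t)} = s/(s^2 + 36).
Multiplying by e^(-5t) shifts s → s + 5, so L{e^(-5*t)*cos(6*t)} = (s + 5)/((s + 5)^2 + 36).
Then apply L{t·g(t)} = -d/ds[G(s)] with G(s) = (s + 5)/((s + 5)^2 + 36):
differentiating 1 time and applying the sign gives (s - 1)*(s + 11)/(s^2 + 10*s + 61)^2.

(s - 1)*(s + 11)/(s^2 + 10*s + 61)^2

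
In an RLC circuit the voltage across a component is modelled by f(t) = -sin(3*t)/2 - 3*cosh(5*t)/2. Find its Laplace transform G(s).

By linearity of the Laplace transform, transform each term separately.
(-1/2)·[L{sin(3t)} = 3/(s^2 + 9)]; (-3/2)·[L{cosh(5t)} = s/(s^2 - 25)].

G(s) = -3*s/(2*(s^2 - 25)) - 3/(2*(s^2 + 9))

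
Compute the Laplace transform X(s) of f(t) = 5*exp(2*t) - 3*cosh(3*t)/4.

X(s) = -3*s/(4*(s^2 - 9)) + 5/(s - 2)

The transform is linear, so treat each term independently.
(-3/4)·[L{cosh(3t)} = s/(s^2 - 9)]; (5)·[L{e^(2t)} = 1/(s - 2)].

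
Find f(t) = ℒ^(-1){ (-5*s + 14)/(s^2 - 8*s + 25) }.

f(t) = -2*exp(4*t)*sin(3*t) - 5*exp(4*t)*cos(3*t)

Complete the square in the denominator: s^2 - 8*s + 25 = (s - 4)^2 + 3^2.
Split the numerator to match: -5*s + 14 = -5·(s - 4) - 2·3.
Invert each term: -5·(s - 4)/((s - 4)^2 + 9) ↔ -5e^(4t)cos(3t); -2·3/((s - 4)^2 + 9) ↔ -2e^(4t)sin(3t).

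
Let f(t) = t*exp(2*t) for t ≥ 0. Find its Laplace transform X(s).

L{e^(2t)} = 1/(s - 2).
Then apply L{t·g(t)} = -d/ds[G(s)] with G(s) = 1/(s - 2):
differentiating 1 time and applying the sign gives (s - 2)^(-2).

X(s) = (s - 2)^(-2)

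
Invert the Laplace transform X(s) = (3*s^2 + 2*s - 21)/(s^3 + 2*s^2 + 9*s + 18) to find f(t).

Factor the denominator: s^3 + 2*s^2 + 9*s + 18 = (s + 2)*(s^2 + 9).
Partial fraction decomposition gives [-1/(s + 2)] + [4*s/(s^2 + 9)] + [-6/(s^2 + 9)].
Invert each term: -1/(s + 2) ↔ -e^(-2t); 4·s/(s^2 + 9) ↔ 4cos(3t); -2·3/(s^2 + 9) ↔ -2sin(3t).

f(t) = -2*sin(3*t) + 4*cos(3*t) - exp(-2*t)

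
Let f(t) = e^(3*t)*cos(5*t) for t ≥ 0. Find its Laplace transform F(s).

F(s) = (s - 3)/((s - 3)^2 + 25)

L{cos(5t)} = s/(s^2 + 25).
By the first shifting theorem, multiplying by e^(3t) replaces s with s - 3.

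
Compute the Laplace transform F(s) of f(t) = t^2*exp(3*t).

F(s) = 2/(s - 3)^3

L{e^(3t)} = 1/(s - 3).
Then apply L{t^2·g(t)} = (-1)^2 d^2/ds^2[G(s)] with G(s) = 1/(s - 3):
differentiating 2 times and applying the sign gives 2/(s - 3)^3.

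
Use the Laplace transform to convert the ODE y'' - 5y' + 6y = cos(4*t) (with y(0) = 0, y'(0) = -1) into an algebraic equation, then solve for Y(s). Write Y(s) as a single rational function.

Laplace-transform each side.
Using L{y''} = s^2 Y - s·y(0) - y'(0) and L{y'} = sY - y(0), with y(0) = 0, y'(0) = -1, the left side becomes (s^2 - 5*s + 6)Y - (-1).
The right side is L{cos(4*t)} = s/(s^2 + 16).
So (s^2 - 5*s + 6)Y = s/(s^2 + 16) + (-1).
Isolate Y and clear denominators.

Y(s) = (-s^2 + s - 16)/(s^4 - 5*s^3 + 22*s^2 - 80*s + 96)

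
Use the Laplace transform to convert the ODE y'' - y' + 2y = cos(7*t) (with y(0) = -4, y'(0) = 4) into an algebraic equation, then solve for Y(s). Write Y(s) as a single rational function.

Take the Laplace transform of both sides.
With L{y''} = s^2 Y - s·y(0) - y'(0) and L{y'} = sY - y(0), with y(0) = -4, y'(0) = 4: the LHS transforms to (s^2 - s + 2)Y - (-4*s + 8).
The right side is L{cos(7*t)} = s/(s^2 + 49).
So (s^2 - s + 2)Y = s/(s^2 + 49) + (-4*s + 8).
Solve for Y(s) and write it as one ratio of polynomials.

Y(s) = (-4*s^3 + 8*s^2 - 195*s + 392)/(s^4 - s^3 + 51*s^2 - 49*s + 98)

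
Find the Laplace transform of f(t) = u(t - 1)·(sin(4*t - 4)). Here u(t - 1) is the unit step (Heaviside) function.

4*exp(-s)/(s^2 + 16)

By the second shifting theorem, L{u(t - c)·g(t - c)} = e^(-cs)·G(s) with c = 1 and G(s) = L{g(t)}.
L{sin(4t)} = 4/(s^2 + 16).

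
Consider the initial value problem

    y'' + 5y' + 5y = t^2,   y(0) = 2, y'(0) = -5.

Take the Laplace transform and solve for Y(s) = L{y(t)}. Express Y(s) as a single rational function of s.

Y(s) = (2*s^4 + 5*s^3 + 2)/(s^5 + 5*s^4 + 5*s^3)

Apply the Laplace transform to the equation.
Using L{y''} = s^2 Y - s·y(0) - y'(0) and L{y'} = sY - y(0), with y(0) = 2, y'(0) = -5, the left side becomes (s^2 + 5*s + 5)Y - (2*s + 5).
The right side is L{t^2} = 2/s^3.
So (s^2 + 5*s + 5)Y = 2/s^3 + (2*s + 5).
Solve for Y(s) and write it as one ratio of polynomials.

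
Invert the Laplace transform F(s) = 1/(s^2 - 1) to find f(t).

f(t) = sinh(t)

Since L{sinh(t)} = 1/(s^2 - 1), the inverse is sinh(t).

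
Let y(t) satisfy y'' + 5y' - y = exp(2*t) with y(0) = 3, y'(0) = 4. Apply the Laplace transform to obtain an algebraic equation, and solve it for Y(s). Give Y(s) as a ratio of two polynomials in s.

Y(s) = (3*s^2 + 13*s - 37)/(s^3 + 3*s^2 - 11*s + 2)

Laplace-transform each side.
Using L{y''} = s^2 Y - s·y(0) - y'(0) and L{y'} = sY - y(0), with y(0) = 3, y'(0) = 4, the left side becomes (s^2 + 5*s - 1)Y - (3*s + 19).
The right side is L{exp(2*t)} = 1/(s - 2).
So (s^2 + 5*s - 1)Y = 1/(s - 2) + (3*s + 19).
Isolate Y and clear denominators.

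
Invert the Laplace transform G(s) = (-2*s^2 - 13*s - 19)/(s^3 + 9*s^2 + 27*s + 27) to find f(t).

Factor the denominator: s^3 + 9*s^2 + 27*s + 27 = (s + 3)^3.
Partial fraction decomposition gives [-2/(s + 3)] + [-1/(s + 3)^2] + [2/(s + 3)^3].
Invert each term: -2/(s + 3) ↔ -2e^(-3t); -1/(s + 3)^2 ↔ -t·e^(-3t); 2/(s + 3)^3 ↔ (1)t^2·e^(-3t).

f(t) = t^2*exp(-3*t) - t*exp(-3*t) - 2*exp(-3*t)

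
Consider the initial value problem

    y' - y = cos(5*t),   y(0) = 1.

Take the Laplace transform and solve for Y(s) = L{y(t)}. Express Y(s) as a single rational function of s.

Y(s) = (s^2 + s + 25)/(s^3 - s^2 + 25*s - 25)

Take the Laplace transform of both sides.
With L{y'} = sY - y(0) = sY - 1: the LHS transforms to (s - 1)Y - (1).
The right side is L{cos(5*t)} = s/(s^2 + 25).
So (s - 1)Y = s/(s^2 + 25) + (1).
Isolate Y and clear denominators.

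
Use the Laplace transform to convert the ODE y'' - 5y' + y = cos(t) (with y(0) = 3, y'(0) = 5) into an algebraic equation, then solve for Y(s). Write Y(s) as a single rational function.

Y(s) = (3*s^3 - 10*s^2 + 4*s - 10)/(s^4 - 5*s^3 + 2*s^2 - 5*s + 1)

Take the Laplace transform of both sides.
Using L{y''} = s^2 Y - s·y(0) - y'(0) and L{y'} = sY - y(0), with y(0) = 3, y'(0) = 5, the left side becomes (s^2 - 5*s + 1)Y - (3*s - 10).
The right side is L{cos(t)} = s/(s^2 + 1).
So (s^2 - 5*s + 1)Y = s/(s^2 + 1) + (3*s - 10).
Isolate Y and clear denominators.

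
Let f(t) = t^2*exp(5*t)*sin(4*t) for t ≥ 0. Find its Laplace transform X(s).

L{sin(4t)} = 4/(s^2 + 16).
Multiplying by e^(5t) shifts s → s - 5, so L{exp(5*t)*sin(4*t)} = 4/((s - 5)^2 + 16).
Then apply L{t^2·g(t)} = (-1)^2 d^2/ds^2[G(s)] with G(s) = 4/((s - 5)^2 + 16):
differentiating 2 times and applying the sign gives 8*(3*s^2 - 30*s + 59)/(s^2 - 10*s + 41)^3.

X(s) = 8*(3*s^2 - 30*s + 59)/(s^2 - 10*s + 41)^3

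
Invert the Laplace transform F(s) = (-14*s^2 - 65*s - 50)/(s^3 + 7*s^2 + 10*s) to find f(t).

Factor the denominator: s^3 + 7*s^2 + 10*s = s*(s + 2)*(s + 5).
Partial fraction decomposition gives [-5/s] + [-4/(s + 2)] + [-5/(s + 5)].
Invert each term: -5/(s - 0) ↔ -5e^(0t); -4/(s + 2) ↔ -4e^(-2t); -5/(s + 5) ↔ -5e^(-5t).

f(t) = -5 - 4*exp(-2*t) - 5*exp(-5*t)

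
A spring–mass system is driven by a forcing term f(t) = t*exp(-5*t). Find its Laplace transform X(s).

X(s) = (s + 5)^(-2)

L{e^(-5t)} = 1/(s + 5).
Then apply L{t·g(t)} = -d/ds[G(s)] with G(s) = 1/(s + 5):
differentiating 1 time and applying the sign gives (s + 5)^(-2).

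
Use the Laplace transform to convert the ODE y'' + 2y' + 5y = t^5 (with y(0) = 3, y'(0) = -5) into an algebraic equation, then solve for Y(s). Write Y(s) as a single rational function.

Y(s) = (3*s^7 + s^6 + 120)/(s^8 + 2*s^7 + 5*s^6)

Apply the Laplace transform to the equation.
The derivative rules (L{y''} = s^2 Y - s·y(0) - y'(0) and L{y'} = sY - y(0), with y(0) = 3, y'(0) = -5) turn the left side into (s^2 + 2*s + 5)Y - (3*s + 1).
The right side is L{t^5} = 120/s^6.
So (s^2 + 2*s + 5)Y = 120/s^6 + (3*s + 1).
Solve for Y(s) and write it as one ratio of polynomials.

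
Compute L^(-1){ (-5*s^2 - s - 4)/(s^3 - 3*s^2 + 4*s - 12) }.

-4*exp(3*t) - 2*sin(2*t) - cos(2*t)

Factor the denominator: s^3 - 3*s^2 + 4*s - 12 = (s - 3)*(s^2 + 4).
Partial fraction decomposition gives [-4/(s - 3)] + [-s/(s^2 + 4)] + [-4/(s^2 + 4)].
Invert each term: -4/(s - 3) ↔ -4e^(3t); -1·s/(s^2 + 4) ↔ -cos(2t); -2·2/(s^2 + 4) ↔ -2sin(2t).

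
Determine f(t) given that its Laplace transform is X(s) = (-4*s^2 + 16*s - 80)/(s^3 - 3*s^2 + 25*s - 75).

Factor the denominator: s^3 - 3*s^2 + 25*s - 75 = (s - 3)*(s^2 + 25).
Partial fraction decomposition gives [-2/(s - 3)] + [-2*s/(s^2 + 25)] + [10/(s^2 + 25)].
Invert each term: -2/(s - 3) ↔ -2e^(3t); -2·s/(s^2 + 25) ↔ -2cos(5t); 2·5/(s^2 + 25) ↔ 2sin(5t).

f(t) = -2*exp(3*t) + 2*sin(5*t) - 2*cos(5*t)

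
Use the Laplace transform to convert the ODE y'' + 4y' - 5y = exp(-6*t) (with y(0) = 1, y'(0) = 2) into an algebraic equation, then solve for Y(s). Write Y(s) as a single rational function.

Transform both sides with L{·}.
With L{y''} = s^2 Y - s·y(0) - y'(0) and L{y'} = sY - y(0), with y(0) = 1, y'(0) = 2: the LHS transforms to (s^2 + 4*s - 5)Y - (s + 6).
The right side is L{exp(-6*t)} = 1/(s + 6).
So (s^2 + 4*s - 5)Y = 1/(s + 6) + (s + 6).
Solve for Y(s) and write it as one ratio of polynomials.

Y(s) = (s^2 + 12*s + 37)/(s^3 + 10*s^2 + 19*s - 30)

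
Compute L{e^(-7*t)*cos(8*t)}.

(s + 7)/((s + 7)^2 + 64)

L{cos(8t)} = s/(s^2 + 64).
By the first shifting theorem, multiplying by e^(-7t) replaces s with s + 7.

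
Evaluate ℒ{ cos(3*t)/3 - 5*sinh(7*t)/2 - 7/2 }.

s/(3*(s^2 + 9)) - 35/(2*(s^2 - 49)) - 7/(2*s)

Apply the Laplace transform termwise.
(1/3)·[L{cos(3t)} = s/(s^2 + 9)]; (-5/2)·[L{sinh(7t)} = 7/(s^2 - 49)]; L{-7/2} = (-7/2)/s.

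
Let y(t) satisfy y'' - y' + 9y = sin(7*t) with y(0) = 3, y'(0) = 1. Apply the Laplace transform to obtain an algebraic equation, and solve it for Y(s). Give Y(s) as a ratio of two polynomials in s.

Laplace-transform each side.
Using L{y''} = s^2 Y - s·y(0) - y'(0) and L{y'} = sY - y(0), with y(0) = 3, y'(0) = 1, the left side becomes (s^2 - s + 9)Y - (3*s - 2).
The right side is L{sin(7*t)} = 7/(s^2 + 49).
So (s^2 - s + 9)Y = 7/(s^2 + 49) + (3*s - 2).
Isolate Y and clear denominators.

Y(s) = (3*s^3 - 2*s^2 + 147*s - 91)/(s^4 - s^3 + 58*s^2 - 49*s + 441)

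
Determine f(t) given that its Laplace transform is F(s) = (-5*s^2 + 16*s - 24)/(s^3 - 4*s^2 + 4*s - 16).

f(t) = -2*exp(4*t) + 2*sin(2*t) - 3*cos(2*t)

Factor the denominator: s^3 - 4*s^2 + 4*s - 16 = (s - 4)*(s^2 + 4).
Partial fraction decomposition gives [-2/(s - 4)] + [-3*s/(s^2 + 4)] + [4/(s^2 + 4)].
Invert each term: -2/(s - 4) ↔ -2e^(4t); -3·s/(s^2 + 4) ↔ -3cos(2t); 2·2/(s^2 + 4) ↔ 2sin(2t).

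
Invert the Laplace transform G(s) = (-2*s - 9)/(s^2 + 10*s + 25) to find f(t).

f(t) = t*exp(-5*t) - 2*exp(-5*t)

Factor the denominator: s^2 + 10*s + 25 = (s + 5)^2.
Partial fraction decomposition gives [-2/(s + 5)] + [(s + 5)^(-2)].
Invert each term: -2/(s + 5) ↔ -2e^(-5t); 1/(s + 5)^2 ↔ t·e^(-5t).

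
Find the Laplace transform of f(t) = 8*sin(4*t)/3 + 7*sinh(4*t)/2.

32/(3*(s^2 + 16)) + 14/(s^2 - 16)

Apply the Laplace transform termwise.
(7/2)·[L{sinh(4t)} = 4/(s^2 - 16)]; (8/3)·[L{sin(4t)} = 4/(s^2 + 16)].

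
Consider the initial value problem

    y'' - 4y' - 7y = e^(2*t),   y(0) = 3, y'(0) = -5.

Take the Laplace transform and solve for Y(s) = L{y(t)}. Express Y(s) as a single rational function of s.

Transform both sides with L{·}.
The derivative rules (L{y''} = s^2 Y - s·y(0) - y'(0) and L{y'} = sY - y(0), with y(0) = 3, y'(0) = -5) turn the left side into (s^2 - 4*s - 7)Y - (3*s - 17).
The right side is L{e^(2*t)} = 1/(s - 2).
So (s^2 - 4*s - 7)Y = 1/(s - 2) + (3*s - 17).
Divide through and combine into a single rational function.

Y(s) = (3*s^2 - 23*s + 35)/(s^3 - 6*s^2 + s + 14)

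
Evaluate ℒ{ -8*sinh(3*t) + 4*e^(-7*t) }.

Apply the Laplace transform termwise.
(4)·[L{e^(-7t)} = 1/(s + 7)]; (-8)·[L{sinh(3t)} = 3/(s^2 - 9)].

-24/(s^2 - 9) + 4/(s + 7)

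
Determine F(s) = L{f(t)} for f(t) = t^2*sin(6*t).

L{sin(6t)} = 6/(s^2 + 36).
Then apply L{t^2·g(t)} = (-1)^2 d^2/ds^2[G(s)] with G(s) = 6/(s^2 + 36):
differentiating 2 times and applying the sign gives 36*(s^2 - 12)/(s^2 + 36)^3.

F(s) = 36*(s^2 - 12)/(s^2 + 36)^3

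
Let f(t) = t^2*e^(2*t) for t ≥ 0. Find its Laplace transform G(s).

G(s) = 2/(s - 2)^3

L{e^(2t)} = 1/(s - 2).
Then apply L{t^2·g(t)} = (-1)^2 d^2/ds^2[H(s)] with H(s) = 1/(s - 2):
differentiating 2 times and applying the sign gives 2/(s - 2)^3.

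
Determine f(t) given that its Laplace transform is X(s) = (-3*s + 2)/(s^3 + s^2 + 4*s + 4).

Factor the denominator: s^3 + s^2 + 4*s + 4 = (s + 1)*(s^2 + 4).
Partial fraction decomposition gives [1/(s + 1)] + [-s/(s^2 + 4)] + [-2/(s^2 + 4)].
Invert each term: 1/(s + 1) ↔ e^(-t); -1·s/(s^2 + 4) ↔ -cos(2t); -1·2/(s^2 + 4) ↔ -sin(2t).

f(t) = -sin(2*t) - cos(2*t) + exp(-t)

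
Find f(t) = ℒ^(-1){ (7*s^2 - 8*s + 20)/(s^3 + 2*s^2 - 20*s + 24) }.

f(t) = 4*t*exp(2*t) + 2*exp(2*t) + 5*exp(-6*t)

Factor the denominator: s^3 + 2*s^2 - 20*s + 24 = (s - 2)^2*(s + 6).
Partial fraction decomposition gives [2/(s - 2)] + [4/(s - 2)^2] + [5/(s + 6)].
Invert each term: 2/(s - 2) ↔ 2e^(2t); 4/(s - 2)^2 ↔ 4t·e^(2t); 5/(s + 6) ↔ 5e^(-6t).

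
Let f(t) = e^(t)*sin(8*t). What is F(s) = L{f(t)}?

L{sin(8t)} = 8/(s^2 + 64).
By the first shifting theorem, multiplying by e^(t) replaces s with s - 1.

F(s) = 8/((s - 1)^2 + 64)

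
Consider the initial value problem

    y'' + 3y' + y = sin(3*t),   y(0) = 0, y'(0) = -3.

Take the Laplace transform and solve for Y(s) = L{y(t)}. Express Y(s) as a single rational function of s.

Y(s) = (-3*s^2 - 24)/(s^4 + 3*s^3 + 10*s^2 + 27*s + 9)

Take the Laplace transform of both sides.
The derivative rules (L{y''} = s^2 Y - s·y(0) - y'(0) and L{y'} = sY - y(0), with y(0) = 0, y'(0) = -3) turn the left side into (s^2 + 3*s + 1)Y - (-3).
The right side is L{sin(3*t)} = 3/(s^2 + 9).
So (s^2 + 3*s + 1)Y = 3/(s^2 + 9) + (-3).
Isolate Y and clear denominators.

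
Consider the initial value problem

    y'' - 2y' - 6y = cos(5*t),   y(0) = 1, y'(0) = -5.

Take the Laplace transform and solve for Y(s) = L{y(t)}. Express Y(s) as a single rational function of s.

Take the Laplace transform of both sides.
The derivative rules (L{y''} = s^2 Y - s·y(0) - y'(0) and L{y'} = sY - y(0), with y(0) = 1, y'(0) = -5) turn the left side into (s^2 - 2*s - 6)Y - (s - 7).
The right side is L{cos(5*t)} = s/(s^2 + 25).
So (s^2 - 2*s - 6)Y = s/(s^2 + 25) + (s - 7).
Divide through and combine into a single rational function.

Y(s) = (s^3 - 7*s^2 + 26*s - 175)/(s^4 - 2*s^3 + 19*s^2 - 50*s - 150)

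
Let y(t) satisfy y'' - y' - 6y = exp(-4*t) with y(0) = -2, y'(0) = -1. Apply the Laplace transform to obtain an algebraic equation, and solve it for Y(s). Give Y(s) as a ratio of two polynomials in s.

Y(s) = (-2*s^2 - 7*s + 5)/(s^3 + 3*s^2 - 10*s - 24)

Apply the Laplace transform to the equation.
Using L{y''} = s^2 Y - s·y(0) - y'(0) and L{y'} = sY - y(0), with y(0) = -2, y'(0) = -1, the left side becomes (s^2 - s - 6)Y - (-2*s + 1).
The right side is L{exp(-4*t)} = 1/(s + 4).
So (s^2 - s - 6)Y = 1/(s + 4) + (-2*s + 1).
Divide through and combine into a single rational function.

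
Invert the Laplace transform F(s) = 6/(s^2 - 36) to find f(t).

f(t) = sinh(6*t)

Since L{sinh(6t)} = 6/(s^2 - 36), the inverse is sinh(6*t).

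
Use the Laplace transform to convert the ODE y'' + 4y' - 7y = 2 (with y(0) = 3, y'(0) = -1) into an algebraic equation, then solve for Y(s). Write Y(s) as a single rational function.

Take the Laplace transform of both sides.
The derivative rules (L{y''} = s^2 Y - s·y(0) - y'(0) and L{y'} = sY - y(0), with y(0) = 3, y'(0) = -1) turn the left side into (s^2 + 4*s - 7)Y - (3*s + 11).
The right side is L{2} = 2/s.
So (s^2 + 4*s - 7)Y = 2/s + (3*s + 11).
Isolate Y and clear denominators.

Y(s) = (3*s^2 + 11*s + 2)/(s^3 + 4*s^2 - 7*s)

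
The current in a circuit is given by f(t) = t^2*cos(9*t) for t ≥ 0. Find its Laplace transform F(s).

L{cos(9t)} = s/(s^2 + 81).
Then apply L{t^2·g(t)} = (-1)^2 d^2/ds^2[G(s)] with G(s) = s/(s^2 + 81):
differentiating 2 times and applying the sign gives 2*s*(s^2 - 243)/(s^2 + 81)^3.

F(s) = 2*s*(s^2 - 243)/(s^2 + 81)^3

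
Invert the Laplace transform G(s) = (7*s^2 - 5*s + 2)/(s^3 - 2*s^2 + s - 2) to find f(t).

Factor the denominator: s^3 - 2*s^2 + s - 2 = (s - 2)*(s^2 + 1).
Partial fraction decomposition gives [4/(s - 2)] + [3*s/(s^2 + 1)] + [1/(s^2 + 1)].
Invert each term: 4/(s - 2) ↔ 4e^(2t); 3·s/(s^2 + 1) ↔ 3cos(t); 1·1/(s^2 + 1) ↔ sin(t).

f(t) = 4*exp(2*t) + sin(t) + 3*cos(t)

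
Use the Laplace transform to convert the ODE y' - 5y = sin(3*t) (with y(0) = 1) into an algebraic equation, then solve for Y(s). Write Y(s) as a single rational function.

Laplace-transform each side.
The derivative rules (L{y'} = sY - y(0) = sY - 1) turn the left side into (s - 5)Y - (1).
The right side is L{sin(3*t)} = 3/(s^2 + 9).
So (s - 5)Y = 3/(s^2 + 9) + (1).
Isolate Y and clear denominators.

Y(s) = (s^2 + 12)/(s^3 - 5*s^2 + 9*s - 45)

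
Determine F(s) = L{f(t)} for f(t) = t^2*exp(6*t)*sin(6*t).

F(s) = 36*(s^2 - 12*s + 24)/(s^2 - 12*s + 72)^3

L{sin(6t)} = 6/(s^2 + 36).
Multiplying by e^(6t) shifts s → s - 6, so L{exp(6*t)*sin(6*t)} = 6/((s - 6)^2 + 36).
Then apply L{t^2·g(t)} = (-1)^2 d^2/ds^2[G(s)] with G(s) = 6/((s - 6)^2 + 36):
differentiating 2 times and applying the sign gives 36*(s^2 - 12*s + 24)/(s^2 - 12*s + 72)^3.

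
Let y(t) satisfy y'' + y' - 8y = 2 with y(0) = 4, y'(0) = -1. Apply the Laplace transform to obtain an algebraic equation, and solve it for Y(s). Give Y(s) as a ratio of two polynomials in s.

Y(s) = (4*s^2 + 3*s + 2)/(s^3 + s^2 - 8*s)

Take the Laplace transform of both sides.
The derivative rules (L{y''} = s^2 Y - s·y(0) - y'(0) and L{y'} = sY - y(0), with y(0) = 4, y'(0) = -1) turn the left side into (s^2 + s - 8)Y - (4*s + 3).
The right side is L{2} = 2/s.
So (s^2 + s - 8)Y = 2/s + (4*s + 3).
Divide through and combine into a single rational function.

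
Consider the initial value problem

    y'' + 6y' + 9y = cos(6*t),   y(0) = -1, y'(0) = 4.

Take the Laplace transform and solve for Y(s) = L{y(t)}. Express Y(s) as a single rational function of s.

Y(s) = (-s^3 - 2*s^2 - 35*s - 72)/(s^4 + 6*s^3 + 45*s^2 + 216*s + 324)

Take the Laplace transform of both sides.
The derivative rules (L{y''} = s^2 Y - s·y(0) - y'(0) and L{y'} = sY - y(0), with y(0) = -1, y'(0) = 4) turn the left side into (s^2 + 6*s + 9)Y - (-s - 2).
The right side is L{cos(6*t)} = s/(s^2 + 36).
So (s^2 + 6*s + 9)Y = s/(s^2 + 36) + (-s - 2).
Divide through and combine into a single rational function.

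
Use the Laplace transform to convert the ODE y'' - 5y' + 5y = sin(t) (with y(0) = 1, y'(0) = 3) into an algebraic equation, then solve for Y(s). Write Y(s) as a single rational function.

Y(s) = (s^3 - 2*s^2 + s - 1)/(s^4 - 5*s^3 + 6*s^2 - 5*s + 5)

Apply the Laplace transform to the equation.
The derivative rules (L{y''} = s^2 Y - s·y(0) - y'(0) and L{y'} = sY - y(0), with y(0) = 1, y'(0) = 3) turn the left side into (s^2 - 5*s + 5)Y - (s - 2).
The right side is L{sin(t)} = 1/(s^2 + 1).
So (s^2 - 5*s + 5)Y = 1/(s^2 + 1) + (s - 2).
Solve for Y(s) and write it as one ratio of polynomials.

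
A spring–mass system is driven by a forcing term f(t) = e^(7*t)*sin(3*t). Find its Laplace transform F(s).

L{sin(3t)} = 3/(s^2 + 9).
By the first shifting theorem, multiplying by e^(7t) replaces s with s - 7.

F(s) = 3/((s - 7)^2 + 9)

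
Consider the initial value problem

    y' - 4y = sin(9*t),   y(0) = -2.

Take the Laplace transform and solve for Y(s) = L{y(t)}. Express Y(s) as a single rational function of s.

Take the Laplace transform of both sides.
The derivative rules (L{y'} = sY - y(0) = sY - (-2)) turn the left side into (s - 4)Y - (-2).
The right side is L{sin(9*t)} = 9/(s^2 + 81).
So (s - 4)Y = 9/(s^2 + 81) + (-2).
Isolate Y and clear denominators.

Y(s) = (-2*s^2 - 153)/(s^3 - 4*s^2 + 81*s - 324)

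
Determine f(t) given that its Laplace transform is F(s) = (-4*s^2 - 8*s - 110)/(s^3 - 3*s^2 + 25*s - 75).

f(t) = -5*exp(3*t) - sin(5*t) + cos(5*t)

Factor the denominator: s^3 - 3*s^2 + 25*s - 75 = (s - 3)*(s^2 + 25).
Partial fraction decomposition gives [-5/(s - 3)] + [s/(s^2 + 25)] + [-5/(s^2 + 25)].
Invert each term: -5/(s - 3) ↔ -5e^(3t); 1·s/(s^2 + 25) ↔ cos(5t); -1·5/(s^2 + 25) ↔ -sin(5t).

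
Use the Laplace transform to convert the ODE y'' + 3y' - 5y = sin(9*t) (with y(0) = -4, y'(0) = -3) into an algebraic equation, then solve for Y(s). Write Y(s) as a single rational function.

Laplace-transform each side.
Using L{y''} = s^2 Y - s·y(0) - y'(0) and L{y'} = sY - y(0), with y(0) = -4, y'(0) = -3, the left side becomes (s^2 + 3*s - 5)Y - (-4*s - 15).
The right side is L{sin(9*t)} = 9/(s^2 + 81).
So (s^2 + 3*s - 5)Y = 9/(s^2 + 81) + (-4*s - 15).
Solve for Y(s) and write it as one ratio of polynomials.

Y(s) = (-4*s^3 - 15*s^2 - 324*s - 1206)/(s^4 + 3*s^3 + 76*s^2 + 243*s - 405)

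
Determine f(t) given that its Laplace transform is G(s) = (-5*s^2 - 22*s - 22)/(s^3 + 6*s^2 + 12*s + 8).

f(t) = t^2*exp(-2*t) - 2*t*exp(-2*t) - 5*exp(-2*t)

Factor the denominator: s^3 + 6*s^2 + 12*s + 8 = (s + 2)^3.
Partial fraction decomposition gives [-5/(s + 2)] + [-2/(s + 2)^2] + [2/(s + 2)^3].
Invert each term: -5/(s + 2) ↔ -5e^(-2t); -2/(s + 2)^2 ↔ -2t·e^(-2t); 2/(s + 2)^3 ↔ (1)t^2·e^(-2t).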